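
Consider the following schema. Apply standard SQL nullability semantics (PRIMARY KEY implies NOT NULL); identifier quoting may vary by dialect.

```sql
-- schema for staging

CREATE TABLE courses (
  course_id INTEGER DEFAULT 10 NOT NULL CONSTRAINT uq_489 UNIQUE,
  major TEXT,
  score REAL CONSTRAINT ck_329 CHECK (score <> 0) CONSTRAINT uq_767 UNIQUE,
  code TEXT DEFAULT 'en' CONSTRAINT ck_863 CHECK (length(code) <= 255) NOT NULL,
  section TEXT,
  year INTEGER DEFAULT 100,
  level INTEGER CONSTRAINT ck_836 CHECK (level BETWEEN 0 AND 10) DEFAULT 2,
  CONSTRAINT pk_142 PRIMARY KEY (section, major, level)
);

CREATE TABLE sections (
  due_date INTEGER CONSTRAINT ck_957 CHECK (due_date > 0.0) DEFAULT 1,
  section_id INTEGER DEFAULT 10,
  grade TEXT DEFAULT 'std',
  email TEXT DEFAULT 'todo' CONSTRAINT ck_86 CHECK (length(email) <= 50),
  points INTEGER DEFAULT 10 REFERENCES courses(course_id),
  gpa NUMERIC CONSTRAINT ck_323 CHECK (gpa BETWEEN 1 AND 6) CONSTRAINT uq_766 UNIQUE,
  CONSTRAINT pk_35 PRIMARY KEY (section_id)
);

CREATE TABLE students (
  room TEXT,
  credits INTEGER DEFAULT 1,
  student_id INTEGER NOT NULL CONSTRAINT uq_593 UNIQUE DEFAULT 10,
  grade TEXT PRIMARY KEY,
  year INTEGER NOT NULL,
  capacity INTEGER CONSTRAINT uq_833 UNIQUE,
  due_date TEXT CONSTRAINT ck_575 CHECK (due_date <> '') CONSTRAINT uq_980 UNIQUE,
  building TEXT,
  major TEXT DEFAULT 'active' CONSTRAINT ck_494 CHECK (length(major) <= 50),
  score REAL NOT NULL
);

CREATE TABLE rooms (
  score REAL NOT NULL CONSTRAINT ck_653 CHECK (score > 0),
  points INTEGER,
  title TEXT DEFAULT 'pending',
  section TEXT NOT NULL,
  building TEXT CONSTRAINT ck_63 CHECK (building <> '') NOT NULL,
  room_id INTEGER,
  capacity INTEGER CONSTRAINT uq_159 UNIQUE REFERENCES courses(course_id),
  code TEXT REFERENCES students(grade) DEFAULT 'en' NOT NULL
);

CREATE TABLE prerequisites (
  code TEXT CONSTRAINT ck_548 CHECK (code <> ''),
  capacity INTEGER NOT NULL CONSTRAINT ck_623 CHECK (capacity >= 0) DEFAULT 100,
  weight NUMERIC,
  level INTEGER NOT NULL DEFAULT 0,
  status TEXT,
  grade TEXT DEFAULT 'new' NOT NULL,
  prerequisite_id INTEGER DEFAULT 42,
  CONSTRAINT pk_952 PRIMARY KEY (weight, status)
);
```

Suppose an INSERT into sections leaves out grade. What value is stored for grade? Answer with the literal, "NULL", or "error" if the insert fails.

'std'

grade has an explicit DEFAULT 'std'.
When the column is omitted from an INSERT, that default is used.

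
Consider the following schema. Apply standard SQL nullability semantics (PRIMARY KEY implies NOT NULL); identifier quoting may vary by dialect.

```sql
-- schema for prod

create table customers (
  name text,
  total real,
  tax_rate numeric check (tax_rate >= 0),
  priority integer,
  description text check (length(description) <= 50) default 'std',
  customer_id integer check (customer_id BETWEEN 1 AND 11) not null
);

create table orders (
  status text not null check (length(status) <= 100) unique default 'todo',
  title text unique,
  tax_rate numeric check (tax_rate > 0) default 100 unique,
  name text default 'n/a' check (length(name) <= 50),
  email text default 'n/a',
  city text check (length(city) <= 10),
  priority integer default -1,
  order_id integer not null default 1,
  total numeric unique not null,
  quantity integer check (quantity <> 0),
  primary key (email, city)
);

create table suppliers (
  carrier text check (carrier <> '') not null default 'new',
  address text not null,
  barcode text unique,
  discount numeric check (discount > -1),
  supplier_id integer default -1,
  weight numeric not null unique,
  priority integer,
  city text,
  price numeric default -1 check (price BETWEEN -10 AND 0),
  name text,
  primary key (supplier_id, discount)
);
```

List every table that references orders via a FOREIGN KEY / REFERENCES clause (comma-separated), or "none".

none

No REFERENCES clause anywhere in the schema names orders.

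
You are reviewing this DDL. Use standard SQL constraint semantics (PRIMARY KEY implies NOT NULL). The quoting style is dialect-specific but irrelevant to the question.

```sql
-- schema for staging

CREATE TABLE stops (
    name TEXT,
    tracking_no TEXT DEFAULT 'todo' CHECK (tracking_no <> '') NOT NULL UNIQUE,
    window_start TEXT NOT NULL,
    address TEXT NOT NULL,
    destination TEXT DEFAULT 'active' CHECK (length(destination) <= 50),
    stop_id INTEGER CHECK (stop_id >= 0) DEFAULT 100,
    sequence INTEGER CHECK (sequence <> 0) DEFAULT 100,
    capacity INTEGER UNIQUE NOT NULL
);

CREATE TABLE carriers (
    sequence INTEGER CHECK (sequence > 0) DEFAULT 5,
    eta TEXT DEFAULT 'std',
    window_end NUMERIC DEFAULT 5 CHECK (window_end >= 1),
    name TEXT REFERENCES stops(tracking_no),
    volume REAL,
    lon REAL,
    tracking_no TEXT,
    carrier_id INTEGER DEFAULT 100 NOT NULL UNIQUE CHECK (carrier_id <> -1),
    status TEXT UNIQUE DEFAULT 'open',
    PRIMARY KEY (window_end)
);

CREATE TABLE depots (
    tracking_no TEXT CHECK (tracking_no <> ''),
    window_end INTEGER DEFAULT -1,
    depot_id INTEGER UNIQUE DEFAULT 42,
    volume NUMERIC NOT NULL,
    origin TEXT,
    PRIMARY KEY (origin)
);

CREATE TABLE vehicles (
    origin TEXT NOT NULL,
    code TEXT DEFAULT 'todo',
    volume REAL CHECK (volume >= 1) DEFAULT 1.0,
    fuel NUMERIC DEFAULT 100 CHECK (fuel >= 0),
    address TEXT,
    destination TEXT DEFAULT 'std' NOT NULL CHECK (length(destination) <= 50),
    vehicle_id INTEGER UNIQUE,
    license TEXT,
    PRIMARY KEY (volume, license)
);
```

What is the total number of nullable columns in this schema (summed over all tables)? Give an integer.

stops: 4 nullable (name, destination, stop_id, sequence — PK none and explicit NOT NULL columns excluded).
carriers: 7 nullable (sequence, eta, name, volume, lon, tracking_no, status — PK (window_end) and explicit NOT NULL columns excluded).
depots: 3 nullable (tracking_no, window_end, depot_id — PK (origin) and explicit NOT NULL columns excluded).
vehicles: 4 nullable (code, fuel, address, vehicle_id — PK (volume, license) and explicit NOT NULL columns excluded).
Total: 4 + 7 + 3 + 4 = 18.

18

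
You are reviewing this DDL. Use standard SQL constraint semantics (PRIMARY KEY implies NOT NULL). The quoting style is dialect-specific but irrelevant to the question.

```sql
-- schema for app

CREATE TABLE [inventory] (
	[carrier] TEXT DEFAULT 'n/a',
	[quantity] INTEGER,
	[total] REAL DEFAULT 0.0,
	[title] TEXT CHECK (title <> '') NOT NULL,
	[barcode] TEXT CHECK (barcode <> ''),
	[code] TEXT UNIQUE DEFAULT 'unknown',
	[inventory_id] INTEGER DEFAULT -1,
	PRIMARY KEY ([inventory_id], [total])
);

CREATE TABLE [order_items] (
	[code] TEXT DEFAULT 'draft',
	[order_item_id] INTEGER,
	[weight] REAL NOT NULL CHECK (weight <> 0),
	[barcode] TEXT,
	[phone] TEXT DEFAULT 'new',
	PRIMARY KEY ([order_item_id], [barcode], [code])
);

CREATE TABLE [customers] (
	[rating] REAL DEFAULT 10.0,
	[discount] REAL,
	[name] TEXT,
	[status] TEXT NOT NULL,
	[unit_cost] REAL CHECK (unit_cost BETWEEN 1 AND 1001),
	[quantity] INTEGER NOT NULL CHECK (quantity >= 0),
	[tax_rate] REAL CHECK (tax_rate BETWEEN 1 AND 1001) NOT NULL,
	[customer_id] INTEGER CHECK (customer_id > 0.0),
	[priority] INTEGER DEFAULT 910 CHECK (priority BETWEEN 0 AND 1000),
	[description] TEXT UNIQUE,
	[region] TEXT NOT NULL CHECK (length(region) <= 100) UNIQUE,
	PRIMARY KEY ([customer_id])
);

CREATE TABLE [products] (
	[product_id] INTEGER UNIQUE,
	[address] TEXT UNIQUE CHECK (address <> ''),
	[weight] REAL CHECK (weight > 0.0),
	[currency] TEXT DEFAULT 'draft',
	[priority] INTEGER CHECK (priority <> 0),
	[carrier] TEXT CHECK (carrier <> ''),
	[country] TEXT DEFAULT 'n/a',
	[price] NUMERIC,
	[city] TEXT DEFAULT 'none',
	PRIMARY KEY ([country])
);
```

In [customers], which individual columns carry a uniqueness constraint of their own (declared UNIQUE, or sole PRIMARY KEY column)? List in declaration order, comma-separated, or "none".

customer_id, description, region

- rating: no UNIQUE or single-column PK constraint.
- discount: no UNIQUE or single-column PK constraint.
- name: no UNIQUE or single-column PK constraint.
- status: no UNIQUE or single-column PK constraint.
- unit_cost: no UNIQUE or single-column PK constraint.
- quantity: no UNIQUE or single-column PK constraint.
- tax_rate: no UNIQUE or single-column PK constraint.
- customer_id: single-column PRIMARY KEY → unique.
- priority: no UNIQUE or single-column PK constraint.
- description: declared UNIQUE → unique.
- region: declared UNIQUE → unique.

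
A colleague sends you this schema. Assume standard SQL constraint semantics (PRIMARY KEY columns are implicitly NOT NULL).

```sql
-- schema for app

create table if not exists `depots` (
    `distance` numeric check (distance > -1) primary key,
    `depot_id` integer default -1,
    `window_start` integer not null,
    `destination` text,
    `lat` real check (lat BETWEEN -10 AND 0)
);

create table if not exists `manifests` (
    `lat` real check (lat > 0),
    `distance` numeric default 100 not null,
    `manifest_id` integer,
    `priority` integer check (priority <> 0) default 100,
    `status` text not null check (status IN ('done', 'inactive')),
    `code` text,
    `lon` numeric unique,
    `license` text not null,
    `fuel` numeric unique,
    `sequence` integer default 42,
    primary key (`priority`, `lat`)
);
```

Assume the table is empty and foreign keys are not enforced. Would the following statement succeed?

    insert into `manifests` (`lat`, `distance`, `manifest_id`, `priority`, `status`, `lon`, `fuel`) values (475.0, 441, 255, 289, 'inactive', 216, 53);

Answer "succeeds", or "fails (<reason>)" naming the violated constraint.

fails (NOT NULL on license)

license is omitted from the column list and has no DEFAULT, so it would receive NULL.
But license is declared NOT NULL.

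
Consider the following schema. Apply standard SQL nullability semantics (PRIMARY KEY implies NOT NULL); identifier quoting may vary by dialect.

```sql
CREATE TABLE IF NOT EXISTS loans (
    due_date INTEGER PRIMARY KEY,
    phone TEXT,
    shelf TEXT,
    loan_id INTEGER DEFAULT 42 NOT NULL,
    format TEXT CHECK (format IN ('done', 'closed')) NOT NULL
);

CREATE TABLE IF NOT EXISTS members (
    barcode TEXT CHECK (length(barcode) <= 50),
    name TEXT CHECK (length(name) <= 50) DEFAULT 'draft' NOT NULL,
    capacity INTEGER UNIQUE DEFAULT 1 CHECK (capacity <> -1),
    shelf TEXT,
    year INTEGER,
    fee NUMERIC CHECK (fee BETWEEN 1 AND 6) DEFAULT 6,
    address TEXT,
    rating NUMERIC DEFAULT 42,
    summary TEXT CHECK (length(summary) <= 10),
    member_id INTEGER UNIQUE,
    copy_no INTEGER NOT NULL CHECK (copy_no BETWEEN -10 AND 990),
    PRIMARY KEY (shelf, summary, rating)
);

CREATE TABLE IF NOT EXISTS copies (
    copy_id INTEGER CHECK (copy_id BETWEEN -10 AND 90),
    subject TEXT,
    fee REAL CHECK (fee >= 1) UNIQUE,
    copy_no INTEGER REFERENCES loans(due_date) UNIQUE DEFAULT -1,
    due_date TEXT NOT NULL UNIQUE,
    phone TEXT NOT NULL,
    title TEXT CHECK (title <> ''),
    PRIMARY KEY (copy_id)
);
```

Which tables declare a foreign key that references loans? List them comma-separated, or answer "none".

- copies.copy_no references loans(due_date).

copies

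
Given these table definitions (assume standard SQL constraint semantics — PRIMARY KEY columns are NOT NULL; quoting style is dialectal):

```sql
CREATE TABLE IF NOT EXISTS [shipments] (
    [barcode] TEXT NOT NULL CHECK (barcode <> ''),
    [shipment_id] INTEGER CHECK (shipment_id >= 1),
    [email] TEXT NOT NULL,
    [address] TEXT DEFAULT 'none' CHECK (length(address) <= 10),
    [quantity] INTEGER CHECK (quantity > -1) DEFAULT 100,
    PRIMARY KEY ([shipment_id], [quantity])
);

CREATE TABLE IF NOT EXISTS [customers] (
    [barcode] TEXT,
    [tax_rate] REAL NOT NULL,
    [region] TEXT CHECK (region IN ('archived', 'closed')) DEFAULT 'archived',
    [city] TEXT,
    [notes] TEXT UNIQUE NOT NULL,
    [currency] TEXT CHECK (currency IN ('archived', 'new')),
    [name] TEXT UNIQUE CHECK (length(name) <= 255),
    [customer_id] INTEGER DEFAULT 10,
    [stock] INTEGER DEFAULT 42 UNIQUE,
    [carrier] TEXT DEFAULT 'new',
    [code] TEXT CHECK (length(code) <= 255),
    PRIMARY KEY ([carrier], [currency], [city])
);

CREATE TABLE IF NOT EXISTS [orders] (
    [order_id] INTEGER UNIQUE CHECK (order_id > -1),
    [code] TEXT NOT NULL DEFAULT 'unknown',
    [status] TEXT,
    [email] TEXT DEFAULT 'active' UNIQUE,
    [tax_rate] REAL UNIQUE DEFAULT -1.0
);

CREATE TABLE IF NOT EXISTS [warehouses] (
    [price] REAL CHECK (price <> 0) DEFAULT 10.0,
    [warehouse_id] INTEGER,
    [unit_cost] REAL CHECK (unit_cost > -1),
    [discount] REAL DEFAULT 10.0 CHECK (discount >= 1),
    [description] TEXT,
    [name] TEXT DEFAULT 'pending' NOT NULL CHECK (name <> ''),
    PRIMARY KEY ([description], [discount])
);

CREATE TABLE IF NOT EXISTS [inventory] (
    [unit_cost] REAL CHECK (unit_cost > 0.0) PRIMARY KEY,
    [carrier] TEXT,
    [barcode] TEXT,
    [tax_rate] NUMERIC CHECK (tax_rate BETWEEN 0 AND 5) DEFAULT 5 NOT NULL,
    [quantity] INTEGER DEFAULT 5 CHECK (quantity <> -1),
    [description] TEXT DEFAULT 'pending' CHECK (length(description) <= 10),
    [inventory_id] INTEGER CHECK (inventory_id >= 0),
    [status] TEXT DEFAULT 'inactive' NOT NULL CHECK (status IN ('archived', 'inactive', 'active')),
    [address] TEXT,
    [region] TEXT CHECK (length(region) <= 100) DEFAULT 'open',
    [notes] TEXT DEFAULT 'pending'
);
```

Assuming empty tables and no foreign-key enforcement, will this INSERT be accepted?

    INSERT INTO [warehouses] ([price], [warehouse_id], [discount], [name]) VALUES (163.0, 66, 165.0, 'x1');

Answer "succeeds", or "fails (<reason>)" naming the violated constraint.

fails (NOT NULL on description)

description is omitted from the column list and has no DEFAULT, so it would receive NULL.
But description is part of the PRIMARY KEY (implied NOT NULL).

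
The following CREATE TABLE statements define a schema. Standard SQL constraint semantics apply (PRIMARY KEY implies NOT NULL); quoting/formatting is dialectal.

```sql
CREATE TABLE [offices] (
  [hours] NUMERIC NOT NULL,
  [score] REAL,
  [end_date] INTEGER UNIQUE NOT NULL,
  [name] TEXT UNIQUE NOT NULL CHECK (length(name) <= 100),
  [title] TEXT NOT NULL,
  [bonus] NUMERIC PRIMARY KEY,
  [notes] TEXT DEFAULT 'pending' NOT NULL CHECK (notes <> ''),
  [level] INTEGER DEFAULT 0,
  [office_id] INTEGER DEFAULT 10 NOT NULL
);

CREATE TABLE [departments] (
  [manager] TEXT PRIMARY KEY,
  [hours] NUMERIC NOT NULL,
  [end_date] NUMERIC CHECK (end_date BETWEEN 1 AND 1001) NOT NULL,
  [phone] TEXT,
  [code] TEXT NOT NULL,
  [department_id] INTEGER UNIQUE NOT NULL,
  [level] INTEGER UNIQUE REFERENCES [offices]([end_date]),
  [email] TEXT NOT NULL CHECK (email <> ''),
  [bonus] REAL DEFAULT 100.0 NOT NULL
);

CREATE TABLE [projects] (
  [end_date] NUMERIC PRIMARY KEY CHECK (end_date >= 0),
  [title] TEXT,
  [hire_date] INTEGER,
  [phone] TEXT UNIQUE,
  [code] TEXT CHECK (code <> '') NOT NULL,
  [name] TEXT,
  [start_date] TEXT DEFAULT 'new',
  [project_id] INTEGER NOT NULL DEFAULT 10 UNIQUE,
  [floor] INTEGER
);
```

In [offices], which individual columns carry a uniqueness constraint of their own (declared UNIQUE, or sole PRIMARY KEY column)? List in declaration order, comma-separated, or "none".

- hours: no UNIQUE or single-column PK constraint.
- score: no UNIQUE or single-column PK constraint.
- end_date: declared UNIQUE → unique.
- name: declared UNIQUE → unique.
- title: no UNIQUE or single-column PK constraint.
- bonus: single-column PRIMARY KEY → unique.
- notes: no UNIQUE or single-column PK constraint.
- level: no UNIQUE or single-column PK constraint.
- office_id: no UNIQUE or single-column PK constraint.

end_date, name, bonus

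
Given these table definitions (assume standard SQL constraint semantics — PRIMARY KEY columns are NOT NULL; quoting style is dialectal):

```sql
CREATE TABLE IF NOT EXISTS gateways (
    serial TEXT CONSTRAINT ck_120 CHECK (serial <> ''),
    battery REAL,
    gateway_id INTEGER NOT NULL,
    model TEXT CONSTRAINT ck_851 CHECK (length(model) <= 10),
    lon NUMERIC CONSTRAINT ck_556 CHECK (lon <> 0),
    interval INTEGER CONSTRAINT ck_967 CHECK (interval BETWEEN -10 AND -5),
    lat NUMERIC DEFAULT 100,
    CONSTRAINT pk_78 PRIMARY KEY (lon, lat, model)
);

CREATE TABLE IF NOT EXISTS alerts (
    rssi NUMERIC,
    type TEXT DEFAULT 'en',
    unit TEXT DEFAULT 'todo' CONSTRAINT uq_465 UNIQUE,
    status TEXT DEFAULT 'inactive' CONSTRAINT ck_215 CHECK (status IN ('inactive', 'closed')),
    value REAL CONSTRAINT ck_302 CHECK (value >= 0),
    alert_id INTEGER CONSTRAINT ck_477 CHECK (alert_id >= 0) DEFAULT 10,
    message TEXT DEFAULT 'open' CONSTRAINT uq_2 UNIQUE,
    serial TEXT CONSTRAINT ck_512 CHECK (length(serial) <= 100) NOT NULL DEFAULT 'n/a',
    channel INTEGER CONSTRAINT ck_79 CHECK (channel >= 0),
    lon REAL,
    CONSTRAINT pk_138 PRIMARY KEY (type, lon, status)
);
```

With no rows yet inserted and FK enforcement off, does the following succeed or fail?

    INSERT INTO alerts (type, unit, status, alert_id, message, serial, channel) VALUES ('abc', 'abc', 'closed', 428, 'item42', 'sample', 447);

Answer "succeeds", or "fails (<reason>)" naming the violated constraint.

fails (NOT NULL on lon)

lon is omitted from the column list and has no DEFAULT, so it would receive NULL.
But lon is part of the PRIMARY KEY (implied NOT NULL).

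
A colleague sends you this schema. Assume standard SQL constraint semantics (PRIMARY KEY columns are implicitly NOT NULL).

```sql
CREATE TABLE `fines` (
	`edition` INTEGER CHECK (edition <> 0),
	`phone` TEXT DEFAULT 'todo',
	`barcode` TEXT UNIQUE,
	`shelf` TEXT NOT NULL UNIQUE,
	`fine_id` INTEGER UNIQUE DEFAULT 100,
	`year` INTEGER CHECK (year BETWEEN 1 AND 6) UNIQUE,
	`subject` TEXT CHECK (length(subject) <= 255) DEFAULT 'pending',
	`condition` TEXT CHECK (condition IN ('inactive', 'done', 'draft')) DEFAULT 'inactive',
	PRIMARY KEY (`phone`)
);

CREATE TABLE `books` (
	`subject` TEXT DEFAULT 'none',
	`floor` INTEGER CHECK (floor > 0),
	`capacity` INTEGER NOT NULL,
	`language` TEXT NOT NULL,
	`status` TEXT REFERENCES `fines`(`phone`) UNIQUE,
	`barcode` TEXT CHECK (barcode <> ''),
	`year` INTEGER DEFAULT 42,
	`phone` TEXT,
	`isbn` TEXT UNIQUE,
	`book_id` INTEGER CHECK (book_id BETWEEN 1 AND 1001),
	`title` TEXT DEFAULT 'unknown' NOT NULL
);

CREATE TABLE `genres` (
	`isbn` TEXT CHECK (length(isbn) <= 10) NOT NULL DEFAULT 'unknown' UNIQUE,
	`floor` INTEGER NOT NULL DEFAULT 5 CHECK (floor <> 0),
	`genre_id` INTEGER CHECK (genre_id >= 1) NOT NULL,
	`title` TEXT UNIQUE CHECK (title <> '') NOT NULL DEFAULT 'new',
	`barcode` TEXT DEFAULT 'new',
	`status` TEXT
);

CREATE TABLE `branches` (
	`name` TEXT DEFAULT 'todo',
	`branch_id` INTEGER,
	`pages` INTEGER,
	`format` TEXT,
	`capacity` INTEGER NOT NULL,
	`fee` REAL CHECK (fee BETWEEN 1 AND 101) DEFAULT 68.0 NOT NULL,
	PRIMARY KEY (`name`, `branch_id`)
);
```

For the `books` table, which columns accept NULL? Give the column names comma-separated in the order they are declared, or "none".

- subject: DEFAULT only fills an omitted column; an explicit NULL is still allowed → nullable.
- floor: CHECK does not forbid NULL (a CHECK constraint passes when its expression is NULL) → nullable.
- capacity: declared NOT NULL → not nullable.
- language: declared NOT NULL → not nullable.
- status: a foreign key column may be NULL unless separately constrained → nullable.
- barcode: CHECK does not forbid NULL (a CHECK constraint passes when its expression is NULL) → nullable.
- year: DEFAULT only fills an omitted column; an explicit NULL is still allowed → nullable.
- phone: no NOT NULL constraint applies → nullable.
- isbn: UNIQUE does not imply NOT NULL → nullable.
- book_id: CHECK does not forbid NULL (a CHECK constraint passes when its expression is NULL) → nullable.
- title: declared NOT NULL → not nullable.

subject, floor, status, barcode, year, phone, isbn, book_id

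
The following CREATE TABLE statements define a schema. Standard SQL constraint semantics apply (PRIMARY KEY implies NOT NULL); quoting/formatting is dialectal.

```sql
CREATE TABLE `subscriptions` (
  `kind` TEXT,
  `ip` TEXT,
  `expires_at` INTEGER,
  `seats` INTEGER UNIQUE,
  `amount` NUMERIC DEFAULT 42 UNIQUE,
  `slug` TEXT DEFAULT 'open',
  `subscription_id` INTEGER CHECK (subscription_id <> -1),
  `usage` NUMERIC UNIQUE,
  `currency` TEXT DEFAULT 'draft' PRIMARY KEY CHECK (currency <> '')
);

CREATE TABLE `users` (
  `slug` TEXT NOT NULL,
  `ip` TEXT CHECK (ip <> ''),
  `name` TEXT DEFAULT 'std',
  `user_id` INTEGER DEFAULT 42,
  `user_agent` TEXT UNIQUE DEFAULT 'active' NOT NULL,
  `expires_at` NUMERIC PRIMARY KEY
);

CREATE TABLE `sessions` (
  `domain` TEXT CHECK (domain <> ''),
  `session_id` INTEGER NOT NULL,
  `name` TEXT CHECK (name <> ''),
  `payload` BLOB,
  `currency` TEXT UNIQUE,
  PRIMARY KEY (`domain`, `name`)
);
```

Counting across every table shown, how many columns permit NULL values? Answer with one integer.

13

subscriptions: 8 nullable (kind, ip, expires_at, seats, amount, slug, subscription_id, usage — PK (currency) and explicit NOT NULL columns excluded).
users: 3 nullable (ip, name, user_id — PK (expires_at) and explicit NOT NULL columns excluded).
sessions: 2 nullable (payload, currency — PK (domain, name) and explicit NOT NULL columns excluded).
Total: 8 + 3 + 2 = 13.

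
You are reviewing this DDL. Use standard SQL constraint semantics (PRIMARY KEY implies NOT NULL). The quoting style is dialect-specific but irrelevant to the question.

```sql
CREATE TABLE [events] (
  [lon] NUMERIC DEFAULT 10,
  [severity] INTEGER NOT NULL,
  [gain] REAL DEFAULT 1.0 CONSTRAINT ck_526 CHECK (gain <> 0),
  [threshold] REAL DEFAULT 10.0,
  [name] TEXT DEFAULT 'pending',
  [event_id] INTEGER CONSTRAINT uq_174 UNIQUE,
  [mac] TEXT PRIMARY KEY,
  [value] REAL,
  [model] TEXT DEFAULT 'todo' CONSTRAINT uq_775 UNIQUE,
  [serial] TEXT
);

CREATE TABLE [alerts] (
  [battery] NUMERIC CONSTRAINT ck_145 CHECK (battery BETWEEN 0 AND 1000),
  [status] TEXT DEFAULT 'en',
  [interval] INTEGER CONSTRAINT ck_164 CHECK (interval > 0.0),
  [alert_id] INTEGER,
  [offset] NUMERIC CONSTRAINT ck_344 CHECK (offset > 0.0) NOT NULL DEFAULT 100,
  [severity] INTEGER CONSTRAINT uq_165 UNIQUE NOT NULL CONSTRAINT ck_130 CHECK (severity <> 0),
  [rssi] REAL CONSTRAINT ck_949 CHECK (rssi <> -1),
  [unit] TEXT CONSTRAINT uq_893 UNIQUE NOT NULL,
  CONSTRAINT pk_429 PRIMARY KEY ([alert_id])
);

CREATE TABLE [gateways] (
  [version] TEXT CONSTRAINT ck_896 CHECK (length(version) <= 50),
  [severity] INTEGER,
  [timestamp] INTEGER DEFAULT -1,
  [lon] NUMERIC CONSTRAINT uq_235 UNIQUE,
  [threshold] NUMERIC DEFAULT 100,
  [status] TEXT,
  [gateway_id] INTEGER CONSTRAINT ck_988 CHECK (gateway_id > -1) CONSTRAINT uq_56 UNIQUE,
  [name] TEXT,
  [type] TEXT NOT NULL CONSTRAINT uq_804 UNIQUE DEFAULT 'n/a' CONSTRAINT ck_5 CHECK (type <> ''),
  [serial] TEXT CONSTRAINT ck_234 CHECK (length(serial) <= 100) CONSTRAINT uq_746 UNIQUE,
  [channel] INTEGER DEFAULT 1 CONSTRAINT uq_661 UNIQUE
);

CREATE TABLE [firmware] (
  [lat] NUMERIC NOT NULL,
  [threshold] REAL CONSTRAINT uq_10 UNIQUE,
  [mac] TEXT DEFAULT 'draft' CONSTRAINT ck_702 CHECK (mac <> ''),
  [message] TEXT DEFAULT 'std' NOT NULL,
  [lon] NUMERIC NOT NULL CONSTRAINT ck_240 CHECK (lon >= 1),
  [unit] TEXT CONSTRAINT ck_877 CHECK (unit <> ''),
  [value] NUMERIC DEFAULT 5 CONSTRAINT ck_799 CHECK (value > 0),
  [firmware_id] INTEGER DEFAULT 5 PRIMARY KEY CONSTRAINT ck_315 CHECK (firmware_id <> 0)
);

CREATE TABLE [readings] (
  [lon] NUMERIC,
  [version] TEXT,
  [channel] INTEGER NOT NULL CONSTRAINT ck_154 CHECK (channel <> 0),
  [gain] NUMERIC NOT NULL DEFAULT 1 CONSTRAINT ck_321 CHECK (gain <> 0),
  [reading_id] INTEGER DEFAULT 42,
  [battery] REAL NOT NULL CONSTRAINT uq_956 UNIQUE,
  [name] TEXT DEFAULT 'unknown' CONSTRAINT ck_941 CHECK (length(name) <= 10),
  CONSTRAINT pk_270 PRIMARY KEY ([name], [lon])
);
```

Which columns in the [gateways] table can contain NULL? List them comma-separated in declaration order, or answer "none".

- version: CHECK does not forbid NULL (a CHECK constraint passes when its expression is NULL) → nullable.
- severity: no NOT NULL constraint applies → nullable.
- timestamp: DEFAULT only fills an omitted column; an explicit NULL is still allowed → nullable.
- lon: UNIQUE does not imply NOT NULL → nullable.
- threshold: DEFAULT only fills an omitted column; an explicit NULL is still allowed → nullable.
- status: no NOT NULL constraint applies → nullable.
- gateway_id: CHECK does not forbid NULL (a CHECK constraint passes when its expression is NULL) → nullable.
- name: no NOT NULL constraint applies → nullable.
- type: declared NOT NULL → not nullable.
- serial: CHECK does not forbid NULL (a CHECK constraint passes when its expression is NULL) → nullable.
- channel: UNIQUE does not imply NOT NULL → nullable.

version, severity, timestamp, lon, threshold, status, gateway_id, name, serial, channel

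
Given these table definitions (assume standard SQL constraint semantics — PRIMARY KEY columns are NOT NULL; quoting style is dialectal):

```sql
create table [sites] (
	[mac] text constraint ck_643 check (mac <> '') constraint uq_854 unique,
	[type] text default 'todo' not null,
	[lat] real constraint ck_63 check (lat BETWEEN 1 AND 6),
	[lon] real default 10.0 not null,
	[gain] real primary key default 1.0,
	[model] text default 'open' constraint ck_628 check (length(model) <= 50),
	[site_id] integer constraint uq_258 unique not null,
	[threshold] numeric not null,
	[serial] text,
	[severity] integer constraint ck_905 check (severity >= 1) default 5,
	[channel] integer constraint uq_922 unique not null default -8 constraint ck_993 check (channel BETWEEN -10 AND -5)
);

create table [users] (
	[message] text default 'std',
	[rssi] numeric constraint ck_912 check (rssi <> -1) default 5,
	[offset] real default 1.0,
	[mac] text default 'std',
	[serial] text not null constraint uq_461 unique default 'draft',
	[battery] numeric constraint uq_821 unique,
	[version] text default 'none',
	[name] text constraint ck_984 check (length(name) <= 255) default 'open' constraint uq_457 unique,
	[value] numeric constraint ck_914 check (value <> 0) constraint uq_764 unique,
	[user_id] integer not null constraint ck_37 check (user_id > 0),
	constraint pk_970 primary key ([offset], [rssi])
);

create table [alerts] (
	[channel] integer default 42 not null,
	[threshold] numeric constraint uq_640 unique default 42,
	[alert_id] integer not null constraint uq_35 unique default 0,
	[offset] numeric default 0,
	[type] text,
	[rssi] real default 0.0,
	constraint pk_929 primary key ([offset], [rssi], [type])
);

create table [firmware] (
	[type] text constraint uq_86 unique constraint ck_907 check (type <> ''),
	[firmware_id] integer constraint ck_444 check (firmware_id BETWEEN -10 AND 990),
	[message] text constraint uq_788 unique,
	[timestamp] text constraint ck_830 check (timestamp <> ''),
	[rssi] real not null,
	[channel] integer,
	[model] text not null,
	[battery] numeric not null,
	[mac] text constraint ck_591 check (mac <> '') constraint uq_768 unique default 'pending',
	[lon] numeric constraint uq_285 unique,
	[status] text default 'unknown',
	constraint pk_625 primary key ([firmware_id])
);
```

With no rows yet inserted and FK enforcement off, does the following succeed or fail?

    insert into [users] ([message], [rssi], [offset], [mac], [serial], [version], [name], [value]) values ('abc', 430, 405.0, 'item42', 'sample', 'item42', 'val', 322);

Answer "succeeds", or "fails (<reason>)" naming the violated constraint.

fails (NOT NULL on user_id)

user_id is omitted from the column list and has no DEFAULT, so it would receive NULL.
But user_id is declared NOT NULL.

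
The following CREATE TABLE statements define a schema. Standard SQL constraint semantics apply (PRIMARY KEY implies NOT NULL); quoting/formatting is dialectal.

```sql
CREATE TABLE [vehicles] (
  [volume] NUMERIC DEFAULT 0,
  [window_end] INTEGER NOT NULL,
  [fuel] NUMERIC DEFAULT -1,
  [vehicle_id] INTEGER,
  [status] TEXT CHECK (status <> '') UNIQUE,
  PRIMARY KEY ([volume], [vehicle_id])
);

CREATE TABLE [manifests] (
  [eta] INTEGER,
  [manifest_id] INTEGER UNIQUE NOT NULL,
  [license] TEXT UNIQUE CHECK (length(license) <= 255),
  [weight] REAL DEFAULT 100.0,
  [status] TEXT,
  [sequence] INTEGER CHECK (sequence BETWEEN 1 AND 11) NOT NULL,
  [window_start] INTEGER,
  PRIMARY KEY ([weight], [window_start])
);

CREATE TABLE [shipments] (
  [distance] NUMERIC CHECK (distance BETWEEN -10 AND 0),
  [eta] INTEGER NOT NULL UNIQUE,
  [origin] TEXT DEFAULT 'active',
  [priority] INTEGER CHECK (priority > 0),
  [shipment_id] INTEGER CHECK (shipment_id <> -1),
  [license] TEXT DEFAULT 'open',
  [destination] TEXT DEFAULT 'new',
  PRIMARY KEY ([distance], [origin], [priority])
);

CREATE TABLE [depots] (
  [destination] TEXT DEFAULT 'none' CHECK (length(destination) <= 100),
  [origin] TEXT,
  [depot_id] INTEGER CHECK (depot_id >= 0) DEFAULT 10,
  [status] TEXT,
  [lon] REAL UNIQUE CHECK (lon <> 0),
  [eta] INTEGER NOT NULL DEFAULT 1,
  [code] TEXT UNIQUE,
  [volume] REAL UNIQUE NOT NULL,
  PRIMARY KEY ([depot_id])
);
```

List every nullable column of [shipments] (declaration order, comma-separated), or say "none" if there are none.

- distance: part of the PRIMARY KEY, which implies NOT NULL → not nullable.
- eta: declared NOT NULL → not nullable.
- origin: part of the PRIMARY KEY, which implies NOT NULL → not nullable.
- priority: part of the PRIMARY KEY, which implies NOT NULL → not nullable.
- shipment_id: CHECK does not forbid NULL (a CHECK constraint passes when its expression is NULL) → nullable.
- license: DEFAULT only fills an omitted column; an explicit NULL is still allowed → nullable.
- destination: DEFAULT only fills an omitted column; an explicit NULL is still allowed → nullable.

shipment_id, license, destination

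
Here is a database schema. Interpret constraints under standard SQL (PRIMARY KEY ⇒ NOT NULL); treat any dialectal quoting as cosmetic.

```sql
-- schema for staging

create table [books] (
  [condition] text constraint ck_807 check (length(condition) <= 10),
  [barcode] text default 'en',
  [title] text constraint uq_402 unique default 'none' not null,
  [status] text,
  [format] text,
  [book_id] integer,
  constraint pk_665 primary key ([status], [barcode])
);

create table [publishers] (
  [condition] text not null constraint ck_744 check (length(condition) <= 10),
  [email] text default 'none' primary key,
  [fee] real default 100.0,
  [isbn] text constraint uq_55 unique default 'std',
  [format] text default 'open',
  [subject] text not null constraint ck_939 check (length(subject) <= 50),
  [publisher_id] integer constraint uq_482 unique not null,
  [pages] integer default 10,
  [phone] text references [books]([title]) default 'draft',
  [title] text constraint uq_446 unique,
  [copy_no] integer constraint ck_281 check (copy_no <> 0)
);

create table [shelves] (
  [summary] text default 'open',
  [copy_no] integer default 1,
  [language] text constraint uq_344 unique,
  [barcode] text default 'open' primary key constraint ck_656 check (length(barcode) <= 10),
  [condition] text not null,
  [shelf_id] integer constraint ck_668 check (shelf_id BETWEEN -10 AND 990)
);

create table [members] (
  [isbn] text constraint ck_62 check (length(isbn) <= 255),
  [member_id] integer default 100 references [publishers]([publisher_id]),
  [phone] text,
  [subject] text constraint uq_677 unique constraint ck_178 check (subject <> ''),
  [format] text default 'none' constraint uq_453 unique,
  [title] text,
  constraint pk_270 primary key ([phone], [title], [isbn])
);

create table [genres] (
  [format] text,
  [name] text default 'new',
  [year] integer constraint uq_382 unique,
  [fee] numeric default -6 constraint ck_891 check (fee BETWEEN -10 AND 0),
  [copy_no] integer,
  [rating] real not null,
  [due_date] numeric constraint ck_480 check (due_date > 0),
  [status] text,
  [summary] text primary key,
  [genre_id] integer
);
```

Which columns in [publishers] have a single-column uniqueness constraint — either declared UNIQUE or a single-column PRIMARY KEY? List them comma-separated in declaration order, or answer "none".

email, isbn, publisher_id, title

- condition: no UNIQUE or single-column PK constraint.
- email: single-column PRIMARY KEY → unique.
- fee: no UNIQUE or single-column PK constraint.
- isbn: declared UNIQUE → unique.
- format: no UNIQUE or single-column PK constraint.
- subject: no UNIQUE or single-column PK constraint.
- publisher_id: declared UNIQUE → unique.
- pages: no UNIQUE or single-column PK constraint.
- phone: no UNIQUE or single-column PK constraint.
- title: declared UNIQUE → unique.
- copy_no: no UNIQUE or single-column PK constraint.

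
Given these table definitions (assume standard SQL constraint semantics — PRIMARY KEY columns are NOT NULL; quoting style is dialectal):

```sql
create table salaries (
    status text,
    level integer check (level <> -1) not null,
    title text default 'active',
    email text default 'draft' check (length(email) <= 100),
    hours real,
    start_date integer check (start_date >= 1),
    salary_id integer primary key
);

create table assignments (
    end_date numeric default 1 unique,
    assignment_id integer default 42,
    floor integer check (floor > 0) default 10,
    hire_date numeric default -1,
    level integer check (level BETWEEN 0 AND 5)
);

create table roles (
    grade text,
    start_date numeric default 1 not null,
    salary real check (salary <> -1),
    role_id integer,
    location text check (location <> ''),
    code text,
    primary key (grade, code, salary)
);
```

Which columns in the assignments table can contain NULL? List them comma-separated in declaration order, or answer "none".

end_date, assignment_id, floor, hire_date, level

- end_date: UNIQUE does not imply NOT NULL → nullable.
- assignment_id: DEFAULT only fills an omitted column; an explicit NULL is still allowed → nullable.
- floor: CHECK does not forbid NULL (a CHECK constraint passes when its expression is NULL) → nullable.
- hire_date: DEFAULT only fills an omitted column; an explicit NULL is still allowed → nullable.
- level: CHECK does not forbid NULL (a CHECK constraint passes when its expression is NULL) → nullable.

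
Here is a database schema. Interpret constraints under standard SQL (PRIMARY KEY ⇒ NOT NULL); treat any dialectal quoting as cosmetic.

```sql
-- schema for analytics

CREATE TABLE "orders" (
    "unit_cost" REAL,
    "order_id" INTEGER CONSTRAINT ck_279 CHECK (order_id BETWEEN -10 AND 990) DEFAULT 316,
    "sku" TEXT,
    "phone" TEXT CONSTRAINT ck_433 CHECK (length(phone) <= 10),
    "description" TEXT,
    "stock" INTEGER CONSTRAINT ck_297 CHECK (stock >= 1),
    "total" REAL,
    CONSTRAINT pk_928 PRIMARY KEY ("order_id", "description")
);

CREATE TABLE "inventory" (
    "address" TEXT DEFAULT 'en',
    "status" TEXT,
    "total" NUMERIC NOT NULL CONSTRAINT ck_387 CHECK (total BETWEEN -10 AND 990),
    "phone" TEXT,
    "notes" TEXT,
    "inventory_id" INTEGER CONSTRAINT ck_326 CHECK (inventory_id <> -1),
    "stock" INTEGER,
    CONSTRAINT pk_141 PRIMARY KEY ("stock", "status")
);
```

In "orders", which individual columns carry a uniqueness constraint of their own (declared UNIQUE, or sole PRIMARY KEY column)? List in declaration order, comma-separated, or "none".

none

- unit_cost: no UNIQUE or single-column PK constraint.
- order_id: part of a composite PRIMARY KEY — only the tuple is unique, not this column on its own.
- sku: no UNIQUE or single-column PK constraint.
- phone: no UNIQUE or single-column PK constraint.
- description: part of a composite PRIMARY KEY — only the tuple is unique, not this column on its own.
- stock: no UNIQUE or single-column PK constraint.
- total: no UNIQUE or single-column PK constraint.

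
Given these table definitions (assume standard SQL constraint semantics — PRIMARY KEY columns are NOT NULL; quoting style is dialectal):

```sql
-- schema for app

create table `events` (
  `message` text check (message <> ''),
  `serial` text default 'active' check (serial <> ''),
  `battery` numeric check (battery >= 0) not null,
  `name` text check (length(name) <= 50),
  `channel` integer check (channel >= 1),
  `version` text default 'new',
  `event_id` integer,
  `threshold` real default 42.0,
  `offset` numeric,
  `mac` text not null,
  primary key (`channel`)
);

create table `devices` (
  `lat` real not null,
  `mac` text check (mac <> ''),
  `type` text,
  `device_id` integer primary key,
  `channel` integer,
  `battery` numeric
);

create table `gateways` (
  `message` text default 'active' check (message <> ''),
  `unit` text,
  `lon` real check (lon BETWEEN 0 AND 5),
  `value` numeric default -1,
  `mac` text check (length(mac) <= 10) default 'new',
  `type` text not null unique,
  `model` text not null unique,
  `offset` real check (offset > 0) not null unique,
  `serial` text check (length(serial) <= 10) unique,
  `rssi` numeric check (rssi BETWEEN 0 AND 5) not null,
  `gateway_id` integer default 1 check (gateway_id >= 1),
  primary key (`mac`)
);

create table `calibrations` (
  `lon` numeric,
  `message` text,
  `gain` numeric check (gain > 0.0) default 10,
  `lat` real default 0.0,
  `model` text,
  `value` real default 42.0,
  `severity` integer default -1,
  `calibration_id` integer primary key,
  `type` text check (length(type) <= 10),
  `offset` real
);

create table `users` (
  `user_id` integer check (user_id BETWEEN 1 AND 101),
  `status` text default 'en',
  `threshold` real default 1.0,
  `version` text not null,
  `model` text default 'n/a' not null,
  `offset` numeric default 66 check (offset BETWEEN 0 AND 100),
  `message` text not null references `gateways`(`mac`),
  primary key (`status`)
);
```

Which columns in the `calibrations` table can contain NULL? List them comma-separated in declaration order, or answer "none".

lon, message, gain, lat, model, value, severity, type, offset

- lon: no NOT NULL constraint applies → nullable.
- message: no NOT NULL constraint applies → nullable.
- gain: CHECK does not forbid NULL (a CHECK constraint passes when its expression is NULL) → nullable.
- lat: DEFAULT only fills an omitted column; an explicit NULL is still allowed → nullable.
- model: no NOT NULL constraint applies → nullable.
- value: DEFAULT only fills an omitted column; an explicit NULL is still allowed → nullable.
- severity: DEFAULT only fills an omitted column; an explicit NULL is still allowed → nullable.
- calibration_id: part of the PRIMARY KEY, which implies NOT NULL → not nullable.
- type: CHECK does not forbid NULL (a CHECK constraint passes when its expression is NULL) → nullable.
- offset: no NOT NULL constraint applies → nullable.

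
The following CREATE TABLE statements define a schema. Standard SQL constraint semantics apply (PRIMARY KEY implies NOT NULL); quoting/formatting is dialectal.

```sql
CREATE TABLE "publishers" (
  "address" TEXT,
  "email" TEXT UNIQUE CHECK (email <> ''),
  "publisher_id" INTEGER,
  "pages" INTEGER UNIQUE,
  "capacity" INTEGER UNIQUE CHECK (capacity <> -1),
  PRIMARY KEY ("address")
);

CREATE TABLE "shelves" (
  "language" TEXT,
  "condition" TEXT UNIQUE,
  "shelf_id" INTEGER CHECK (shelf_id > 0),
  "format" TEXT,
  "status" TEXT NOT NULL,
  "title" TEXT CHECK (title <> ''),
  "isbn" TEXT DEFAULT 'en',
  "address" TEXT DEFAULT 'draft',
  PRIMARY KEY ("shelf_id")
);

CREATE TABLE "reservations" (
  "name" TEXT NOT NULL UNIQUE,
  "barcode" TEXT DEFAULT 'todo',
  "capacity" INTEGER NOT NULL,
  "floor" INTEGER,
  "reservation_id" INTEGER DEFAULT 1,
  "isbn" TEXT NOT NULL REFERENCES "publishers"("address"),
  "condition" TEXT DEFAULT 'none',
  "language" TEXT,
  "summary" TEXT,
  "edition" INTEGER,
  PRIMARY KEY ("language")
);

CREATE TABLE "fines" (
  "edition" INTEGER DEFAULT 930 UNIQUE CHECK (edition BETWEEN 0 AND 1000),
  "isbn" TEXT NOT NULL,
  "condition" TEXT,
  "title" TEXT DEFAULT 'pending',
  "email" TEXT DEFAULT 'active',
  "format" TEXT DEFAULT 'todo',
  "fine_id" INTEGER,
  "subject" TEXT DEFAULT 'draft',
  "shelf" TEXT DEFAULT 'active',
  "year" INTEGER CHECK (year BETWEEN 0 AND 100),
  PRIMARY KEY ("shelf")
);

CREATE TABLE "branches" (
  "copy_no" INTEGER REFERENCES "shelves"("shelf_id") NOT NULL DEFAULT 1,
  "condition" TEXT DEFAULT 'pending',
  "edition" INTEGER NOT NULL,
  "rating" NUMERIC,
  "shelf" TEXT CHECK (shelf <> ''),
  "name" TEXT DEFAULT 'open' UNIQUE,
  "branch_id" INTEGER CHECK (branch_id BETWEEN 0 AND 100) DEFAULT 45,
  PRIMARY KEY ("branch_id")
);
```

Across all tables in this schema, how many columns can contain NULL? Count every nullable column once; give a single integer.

publishers: 4 nullable (email, publisher_id, pages, capacity — PK (address) and explicit NOT NULL columns excluded).
shelves: 6 nullable (language, condition, format, title, isbn, address — PK (shelf_id) and explicit NOT NULL columns excluded).
reservations: 6 nullable (barcode, floor, reservation_id, condition, summary, edition — PK (language) and explicit NOT NULL columns excluded).
fines: 8 nullable (edition, condition, title, email, format, fine_id, subject, year — PK (shelf) and explicit NOT NULL columns excluded).
branches: 4 nullable (condition, rating, shelf, name — PK (branch_id) and explicit NOT NULL columns excluded).
Total: 4 + 6 + 6 + 8 + 4 = 28.

28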